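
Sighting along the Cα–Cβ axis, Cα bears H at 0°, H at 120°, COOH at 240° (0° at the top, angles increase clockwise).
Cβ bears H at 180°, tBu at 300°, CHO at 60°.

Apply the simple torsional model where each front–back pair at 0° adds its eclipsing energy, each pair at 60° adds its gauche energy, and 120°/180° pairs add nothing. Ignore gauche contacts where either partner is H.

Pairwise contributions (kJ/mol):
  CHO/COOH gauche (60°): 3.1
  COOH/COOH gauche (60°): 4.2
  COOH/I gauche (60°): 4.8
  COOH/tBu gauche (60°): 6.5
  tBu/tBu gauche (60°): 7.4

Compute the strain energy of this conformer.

This conformer (staggered): COOH(240°)/tBu(300°) gauche 6.5 → 6.5 kJ/mol.

6.5 kJ/mol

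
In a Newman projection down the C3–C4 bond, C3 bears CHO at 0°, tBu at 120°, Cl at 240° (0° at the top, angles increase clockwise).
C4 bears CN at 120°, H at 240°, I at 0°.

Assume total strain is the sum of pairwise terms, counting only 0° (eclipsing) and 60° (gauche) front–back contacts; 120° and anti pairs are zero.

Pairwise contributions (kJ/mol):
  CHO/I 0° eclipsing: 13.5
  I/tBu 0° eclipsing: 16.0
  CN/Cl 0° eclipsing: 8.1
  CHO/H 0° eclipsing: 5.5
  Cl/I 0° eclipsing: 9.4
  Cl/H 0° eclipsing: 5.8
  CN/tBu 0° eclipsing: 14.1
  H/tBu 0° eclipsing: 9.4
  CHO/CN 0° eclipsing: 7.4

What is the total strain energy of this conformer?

33.4 kJ/mol

This conformer (eclipsed): CHO(0°)/I(0°) eclipsed 13.5; tBu(120°)/CN(120°) eclipsed 14.1; Cl(240°)/H(240°) eclipsed 5.8 → 33.4 kJ/mol.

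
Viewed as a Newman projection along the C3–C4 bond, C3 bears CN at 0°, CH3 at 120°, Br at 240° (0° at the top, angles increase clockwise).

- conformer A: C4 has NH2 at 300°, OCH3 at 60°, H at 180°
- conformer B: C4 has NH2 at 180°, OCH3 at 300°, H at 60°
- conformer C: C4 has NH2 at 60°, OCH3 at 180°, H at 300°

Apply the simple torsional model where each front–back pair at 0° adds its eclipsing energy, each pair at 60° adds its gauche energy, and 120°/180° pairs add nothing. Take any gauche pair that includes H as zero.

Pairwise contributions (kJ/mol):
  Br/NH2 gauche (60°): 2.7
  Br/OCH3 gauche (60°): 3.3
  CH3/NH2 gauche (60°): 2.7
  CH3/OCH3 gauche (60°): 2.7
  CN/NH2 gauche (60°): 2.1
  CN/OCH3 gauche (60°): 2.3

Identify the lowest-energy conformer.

A (staggered): CN(0°)/NH2(300°) gauche 2.1; CN(0°)/OCH3(60°) gauche 2.3; CH3(120°)/OCH3(60°) gauche 2.7; Br(240°)/NH2(300°) gauche 2.7 → 9.8 kJ/mol.
B (staggered): CN(0°)/OCH3(300°) gauche 2.3; CH3(120°)/NH2(180°) gauche 2.7; Br(240°)/NH2(180°) gauche 2.7; Br(240°)/OCH3(300°) gauche 3.3 → 11.0 kJ/mol.
C (staggered): CN(0°)/NH2(60°) gauche 2.1; CH3(120°)/NH2(60°) gauche 2.7; CH3(120°)/OCH3(180°) gauche 2.7; Br(240°)/OCH3(180°) gauche 3.3 → 10.8 kJ/mol.
A has the lowest total (9.8 kJ/mol).

A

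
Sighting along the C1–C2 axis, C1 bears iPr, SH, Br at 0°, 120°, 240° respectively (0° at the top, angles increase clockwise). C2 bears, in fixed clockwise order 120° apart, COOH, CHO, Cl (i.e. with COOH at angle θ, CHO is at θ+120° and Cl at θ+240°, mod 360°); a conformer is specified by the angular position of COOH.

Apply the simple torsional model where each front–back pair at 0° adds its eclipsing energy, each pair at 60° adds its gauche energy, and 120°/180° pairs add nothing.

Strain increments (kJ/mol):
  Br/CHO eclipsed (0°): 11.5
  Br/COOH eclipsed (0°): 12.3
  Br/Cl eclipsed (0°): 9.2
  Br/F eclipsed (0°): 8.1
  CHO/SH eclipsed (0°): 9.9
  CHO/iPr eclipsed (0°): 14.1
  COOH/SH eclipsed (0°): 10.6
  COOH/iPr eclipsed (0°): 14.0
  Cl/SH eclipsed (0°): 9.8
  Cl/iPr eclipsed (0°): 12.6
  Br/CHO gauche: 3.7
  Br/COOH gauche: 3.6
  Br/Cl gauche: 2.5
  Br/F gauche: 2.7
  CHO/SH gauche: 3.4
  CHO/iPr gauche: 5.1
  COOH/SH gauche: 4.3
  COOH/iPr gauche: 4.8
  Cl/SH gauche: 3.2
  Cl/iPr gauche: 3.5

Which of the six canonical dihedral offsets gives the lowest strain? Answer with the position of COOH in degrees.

COOH at 0° (eclipsed): iPr(0°)/COOH(0°) eclipsed 14.0; SH(120°)/CHO(120°) eclipsed 9.9; Br(240°)/Cl(240°) eclipsed 9.2 → 33.1 kJ/mol.
COOH at 60° (staggered): iPr(0°)/COOH(60°) gauche 4.8; iPr(0°)/Cl(300°) gauche 3.5; SH(120°)/COOH(60°) gauche 4.3; SH(120°)/CHO(180°) gauche 3.4; Br(240°)/CHO(180°) gauche 3.7; Br(240°)/Cl(300°) gauche 2.5 → 22.2 kJ/mol.
COOH at 120° (eclipsed): iPr(0°)/Cl(0°) eclipsed 12.6; SH(120°)/COOH(120°) eclipsed 10.6; Br(240°)/CHO(240°) eclipsed 11.5 → 34.7 kJ/mol.
COOH at 180° (staggered): iPr(0°)/CHO(300°) gauche 5.1; iPr(0°)/Cl(60°) gauche 3.5; SH(120°)/COOH(180°) gauche 4.3; SH(120°)/Cl(60°) gauche 3.2; Br(240°)/COOH(180°) gauche 3.6; Br(240°)/CHO(300°) gauche 3.7 → 23.4 kJ/mol.
COOH at 240° (eclipsed): iPr(0°)/CHO(0°) eclipsed 14.1; SH(120°)/Cl(120°) eclipsed 9.8; Br(240°)/COOH(240°) eclipsed 12.3 → 36.2 kJ/mol.
COOH at 300° (staggered): iPr(0°)/COOH(300°) gauche 4.8; iPr(0°)/CHO(60°) gauche 5.1; SH(120°)/CHO(60°) gauche 3.4; SH(120°)/Cl(180°) gauche 3.2; Br(240°)/COOH(300°) gauche 3.6; Br(240°)/Cl(180°) gauche 2.5 → 22.6 kJ/mol.
The minimum (22.2 kJ/mol) occurs with COOH at 60°.

60°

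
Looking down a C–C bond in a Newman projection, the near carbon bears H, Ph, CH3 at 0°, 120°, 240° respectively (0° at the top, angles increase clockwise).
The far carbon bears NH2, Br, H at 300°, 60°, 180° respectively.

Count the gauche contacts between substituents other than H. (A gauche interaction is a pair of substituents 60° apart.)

Non-H gauche pairs: Ph(120°)/Br(60°); CH3(240°)/NH2(300°) — 2 interactions.

2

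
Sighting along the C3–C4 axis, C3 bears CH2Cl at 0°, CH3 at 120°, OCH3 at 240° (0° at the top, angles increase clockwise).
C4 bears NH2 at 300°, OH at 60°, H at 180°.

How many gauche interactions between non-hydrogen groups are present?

Non-H gauche pairs: CH2Cl(0°)/NH2(300°); CH2Cl(0°)/OH(60°); CH3(120°)/OH(60°); OCH3(240°)/NH2(300°) — 4 interactions.

4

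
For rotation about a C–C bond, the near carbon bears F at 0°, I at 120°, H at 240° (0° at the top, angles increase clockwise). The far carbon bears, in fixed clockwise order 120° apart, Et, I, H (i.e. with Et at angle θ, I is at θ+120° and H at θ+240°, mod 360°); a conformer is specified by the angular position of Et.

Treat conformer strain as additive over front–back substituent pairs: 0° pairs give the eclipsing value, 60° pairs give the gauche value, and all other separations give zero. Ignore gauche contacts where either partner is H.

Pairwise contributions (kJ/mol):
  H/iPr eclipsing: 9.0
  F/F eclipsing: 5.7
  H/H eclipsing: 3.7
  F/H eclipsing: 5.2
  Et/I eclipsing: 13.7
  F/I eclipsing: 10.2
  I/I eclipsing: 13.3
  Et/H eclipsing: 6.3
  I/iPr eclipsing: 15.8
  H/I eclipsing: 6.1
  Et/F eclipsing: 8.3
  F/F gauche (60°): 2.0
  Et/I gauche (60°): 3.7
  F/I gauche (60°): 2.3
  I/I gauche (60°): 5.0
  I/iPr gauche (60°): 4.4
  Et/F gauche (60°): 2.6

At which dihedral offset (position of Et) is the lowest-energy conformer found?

180°

Et at 0° (eclipsed): F(0°)/Et(0°) eclipsed 8.3; I(120°)/I(120°) eclipsed 13.3; H(240°)/H(240°) eclipsed 3.7 → 25.3 kJ/mol.
Et at 60° (staggered): F(0°)/Et(60°) gauche 2.6; I(120°)/Et(60°) gauche 3.7; I(120°)/I(180°) gauche 5.0 → 11.3 kJ/mol.
Et at 120° (eclipsed): F(0°)/H(0°) eclipsed 5.2; I(120°)/Et(120°) eclipsed 13.7; H(240°)/I(240°) eclipsed 6.1 → 25.0 kJ/mol.
Et at 180° (staggered): F(0°)/I(300°) gauche 2.3; I(120°)/Et(180°) gauche 3.7 → 6.0 kJ/mol.
Et at 240° (eclipsed): F(0°)/I(0°) eclipsed 10.2; I(120°)/H(120°) eclipsed 6.1; H(240°)/Et(240°) eclipsed 6.3 → 22.6 kJ/mol.
Et at 300° (staggered): F(0°)/Et(300°) gauche 2.6; F(0°)/I(60°) gauche 2.3; I(120°)/I(60°) gauche 5.0 → 9.9 kJ/mol.
The minimum (6.0 kJ/mol) occurs with Et at 180°.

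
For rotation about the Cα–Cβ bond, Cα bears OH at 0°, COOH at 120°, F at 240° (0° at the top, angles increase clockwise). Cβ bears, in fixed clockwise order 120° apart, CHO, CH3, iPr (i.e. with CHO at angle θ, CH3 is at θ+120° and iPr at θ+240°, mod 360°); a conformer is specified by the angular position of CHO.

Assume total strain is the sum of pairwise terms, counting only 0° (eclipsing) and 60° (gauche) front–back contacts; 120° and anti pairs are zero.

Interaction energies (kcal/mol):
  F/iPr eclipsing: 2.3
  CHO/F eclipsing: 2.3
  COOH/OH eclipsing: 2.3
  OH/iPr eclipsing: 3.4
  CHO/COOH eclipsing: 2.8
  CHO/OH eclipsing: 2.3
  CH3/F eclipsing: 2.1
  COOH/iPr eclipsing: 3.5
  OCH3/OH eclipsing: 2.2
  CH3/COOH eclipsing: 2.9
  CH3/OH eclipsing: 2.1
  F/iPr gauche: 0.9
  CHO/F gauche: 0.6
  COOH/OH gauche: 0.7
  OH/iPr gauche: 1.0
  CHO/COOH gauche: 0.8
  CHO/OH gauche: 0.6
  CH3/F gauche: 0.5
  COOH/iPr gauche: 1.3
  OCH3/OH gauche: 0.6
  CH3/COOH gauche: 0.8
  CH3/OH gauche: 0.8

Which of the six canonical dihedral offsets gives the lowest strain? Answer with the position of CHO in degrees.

CHO at 0° is eclipsed. OH at 0° is eclipsed with CHO at 0° (2.3); COOH at 120° is eclipsed with CH3 at 120° (2.9); F at 240° is eclipsed with iPr at 240° (2.3). Total 7.5 kcal/mol.
CHO at 60° is staggered. OH at 0° is gauche with CHO at 60° (0.6); OH at 0° is gauche with iPr at 300° (1.0); COOH at 120° is gauche with CHO at 60° (0.8); COOH at 120° is gauche with CH3 at 180° (0.8); F at 240° is gauche with CH3 at 180° (0.5); F at 240° is gauche with iPr at 300° (0.9). Total 4.6 kcal/mol.
CHO at 120° is eclipsed. OH at 0° is eclipsed with iPr at 0° (3.4); COOH at 120° is eclipsed with CHO at 120° (2.8); F at 240° is eclipsed with CH3 at 240° (2.1). Total 8.3 kcal/mol.
CHO at 180° is staggered. OH at 0° is gauche with CH3 at 300° (0.8); OH at 0° is gauche with iPr at 60° (1.0); COOH at 120° is gauche with CHO at 180° (0.8); COOH at 120° is gauche with iPr at 60° (1.3); F at 240° is gauche with CHO at 180° (0.6); F at 240° is gauche with CH3 at 300° (0.5). Total 5.0 kcal/mol.
CHO at 240° is eclipsed. OH at 0° is eclipsed with CH3 at 0° (2.1); COOH at 120° is eclipsed with iPr at 120° (3.5); F at 240° is eclipsed with CHO at 240° (2.3). Total 7.9 kcal/mol.
CHO at 300° is staggered. OH at 0° is gauche with CHO at 300° (0.6); OH at 0° is gauche with CH3 at 60° (0.8); COOH at 120° is gauche with CH3 at 60° (0.8); COOH at 120° is gauche with iPr at 180° (1.3); F at 240° is gauche with CHO at 300° (0.6); F at 240° is gauche with iPr at 180° (0.9). Total 5.0 kcal/mol.
The minimum (4.6 kcal/mol) occurs with CHO at 60°.

60°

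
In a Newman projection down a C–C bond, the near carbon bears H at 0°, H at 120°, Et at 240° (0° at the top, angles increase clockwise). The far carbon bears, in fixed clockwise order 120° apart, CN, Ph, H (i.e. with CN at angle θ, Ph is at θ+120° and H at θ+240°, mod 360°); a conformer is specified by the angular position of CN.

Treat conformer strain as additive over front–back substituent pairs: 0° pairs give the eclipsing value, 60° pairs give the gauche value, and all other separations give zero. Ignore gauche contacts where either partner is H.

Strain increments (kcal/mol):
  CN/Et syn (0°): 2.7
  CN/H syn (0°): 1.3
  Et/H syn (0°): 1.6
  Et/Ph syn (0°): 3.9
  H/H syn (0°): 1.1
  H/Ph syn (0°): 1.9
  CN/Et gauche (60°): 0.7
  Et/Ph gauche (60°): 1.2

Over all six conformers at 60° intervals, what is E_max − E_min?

CN at 0° (eclipsed): H(0°)/CN(0°) eclipsed 1.3; H(120°)/Ph(120°) eclipsed 1.9; Et(240°)/H(240°) eclipsed 1.6 → 4.8 kcal/mol.
CN at 60° (staggered): Et(240°)/Ph(180°) gauche 1.2 → 1.2 kcal/mol.
CN at 120° (eclipsed): H(0°)/H(0°) eclipsed 1.1; H(120°)/CN(120°) eclipsed 1.3; Et(240°)/Ph(240°) eclipsed 3.9 → 6.3 kcal/mol.
CN at 180° (staggered): Et(240°)/CN(180°) gauche 0.7; Et(240°)/Ph(300°) gauche 1.2 → 1.9 kcal/mol.
CN at 240° (eclipsed): H(0°)/Ph(0°) eclipsed 1.9; H(120°)/H(120°) eclipsed 1.1; Et(240°)/CN(240°) eclipsed 2.7 → 5.7 kcal/mol.
CN at 300° (staggered): Et(240°)/CN(300°) gauche 0.7 → 0.7 kcal/mol.
Max at 120° (6.3 kcal/mol), min at 300° (0.7 kcal/mol); barrier = 5.6 kcal/mol.

5.6 kcal/mol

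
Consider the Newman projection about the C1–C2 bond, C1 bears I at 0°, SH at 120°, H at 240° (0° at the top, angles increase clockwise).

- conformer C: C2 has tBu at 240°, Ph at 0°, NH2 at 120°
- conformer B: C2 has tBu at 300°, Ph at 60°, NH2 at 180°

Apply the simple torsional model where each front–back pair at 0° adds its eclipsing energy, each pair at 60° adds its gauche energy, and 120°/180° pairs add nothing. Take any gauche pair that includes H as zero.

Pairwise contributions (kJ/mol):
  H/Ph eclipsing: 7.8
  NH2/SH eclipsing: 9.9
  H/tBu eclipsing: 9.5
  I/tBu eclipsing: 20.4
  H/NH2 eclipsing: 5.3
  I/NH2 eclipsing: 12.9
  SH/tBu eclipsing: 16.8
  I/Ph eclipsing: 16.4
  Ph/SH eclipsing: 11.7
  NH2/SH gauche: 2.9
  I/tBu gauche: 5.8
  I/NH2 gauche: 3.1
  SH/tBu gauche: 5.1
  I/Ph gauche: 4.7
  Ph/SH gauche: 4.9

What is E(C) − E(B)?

C is eclipsed. I at 0° is eclipsed with Ph at 0° (16.4); SH at 120° is eclipsed with NH2 at 120° (9.9); H at 240° is eclipsed with tBu at 240° (9.5). Total 35.8 kJ/mol.
B is staggered. I at 0° is gauche with tBu at 300° (5.8); I at 0° is gauche with Ph at 60° (4.7); SH at 120° is gauche with Ph at 60° (4.9); SH at 120° is gauche with NH2 at 180° (2.9). Total 18.3 kJ/mol.
E(C) − E(B) = 35.8 − 18.3 = +17.5 kJ/mol.

+17.5 kJ/mol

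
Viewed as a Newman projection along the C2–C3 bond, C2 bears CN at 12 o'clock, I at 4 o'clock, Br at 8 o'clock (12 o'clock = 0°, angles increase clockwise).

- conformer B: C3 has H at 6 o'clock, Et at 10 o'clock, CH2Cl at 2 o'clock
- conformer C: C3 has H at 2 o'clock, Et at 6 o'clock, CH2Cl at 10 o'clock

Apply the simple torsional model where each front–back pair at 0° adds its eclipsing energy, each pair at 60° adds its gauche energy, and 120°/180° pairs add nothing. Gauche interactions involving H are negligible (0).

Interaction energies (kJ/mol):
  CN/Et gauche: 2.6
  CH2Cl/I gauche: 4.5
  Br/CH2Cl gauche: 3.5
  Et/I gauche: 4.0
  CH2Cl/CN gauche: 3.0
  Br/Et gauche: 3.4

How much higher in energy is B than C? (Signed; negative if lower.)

B (staggered): CN–Et gauche, CN–CH2Cl gauche, I–CH2Cl gauche, Br–Et gauche; 2.6 + 3.0 + 4.5 + 3.4 = 13.5 kJ/mol.
C (staggered): CN–CH2Cl gauche, I–Et gauche, Br–Et gauche, Br–CH2Cl gauche; 3.0 + 4.0 + 3.4 + 3.5 = 13.9 kJ/mol.
E(B) − E(C) = 13.5 − 13.9 = -0.4 kJ/mol.

-0.4 kJ/mol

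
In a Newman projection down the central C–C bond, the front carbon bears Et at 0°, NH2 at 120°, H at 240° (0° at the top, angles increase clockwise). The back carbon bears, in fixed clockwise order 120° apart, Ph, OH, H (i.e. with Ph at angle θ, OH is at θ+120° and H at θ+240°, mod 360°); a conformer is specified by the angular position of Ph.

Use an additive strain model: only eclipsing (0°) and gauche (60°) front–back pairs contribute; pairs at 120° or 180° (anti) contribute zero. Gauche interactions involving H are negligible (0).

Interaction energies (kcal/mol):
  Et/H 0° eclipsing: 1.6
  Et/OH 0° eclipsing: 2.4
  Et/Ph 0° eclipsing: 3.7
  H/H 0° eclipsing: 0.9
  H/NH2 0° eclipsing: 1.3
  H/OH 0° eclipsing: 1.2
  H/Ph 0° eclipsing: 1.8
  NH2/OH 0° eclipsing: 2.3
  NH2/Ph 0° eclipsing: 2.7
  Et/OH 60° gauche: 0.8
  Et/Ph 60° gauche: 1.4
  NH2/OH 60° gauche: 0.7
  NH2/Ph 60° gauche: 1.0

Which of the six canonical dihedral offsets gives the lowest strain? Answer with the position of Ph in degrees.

Ph at 0° (eclipsed): Et(0°)/Ph(0°) eclipsed 3.7; NH2(120°)/OH(120°) eclipsed 2.3; H(240°)/H(240°) eclipsed 0.9 → 6.9 kcal/mol.
Ph at 60° (staggered): Et(0°)/Ph(60°) gauche 1.4; NH2(120°)/Ph(60°) gauche 1.0; NH2(120°)/OH(180°) gauche 0.7 → 3.1 kcal/mol.
Ph at 120° (eclipsed): Et(0°)/H(0°) eclipsed 1.6; NH2(120°)/Ph(120°) eclipsed 2.7; H(240°)/OH(240°) eclipsed 1.2 → 5.5 kcal/mol.
Ph at 180° (staggered): Et(0°)/OH(300°) gauche 0.8; NH2(120°)/Ph(180°) gauche 1.0 → 1.8 kcal/mol.
Ph at 240° (eclipsed): Et(0°)/OH(0°) eclipsed 2.4; NH2(120°)/H(120°) eclipsed 1.3; H(240°)/Ph(240°) eclipsed 1.8 → 5.5 kcal/mol.
Ph at 300° (staggered): Et(0°)/Ph(300°) gauche 1.4; Et(0°)/OH(60°) gauche 0.8; NH2(120°)/OH(60°) gauche 0.7 → 2.9 kcal/mol.
The minimum (1.8 kcal/mol) occurs with Ph at 180°.

180°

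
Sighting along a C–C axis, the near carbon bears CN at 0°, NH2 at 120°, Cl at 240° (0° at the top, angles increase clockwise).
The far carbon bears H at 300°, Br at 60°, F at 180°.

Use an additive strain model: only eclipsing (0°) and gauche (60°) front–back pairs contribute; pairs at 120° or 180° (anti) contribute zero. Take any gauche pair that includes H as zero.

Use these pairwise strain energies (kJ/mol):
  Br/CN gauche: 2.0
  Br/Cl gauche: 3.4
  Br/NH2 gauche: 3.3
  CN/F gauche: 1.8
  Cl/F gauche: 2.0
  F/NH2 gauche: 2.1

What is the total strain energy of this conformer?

9.4 kJ/mol

This conformer (staggered): CN–Br gauche, NH2–Br gauche, NH2–F gauche, Cl–F gauche; 2.0 + 3.3 + 2.1 + 2.0 = 9.4 kJ/mol.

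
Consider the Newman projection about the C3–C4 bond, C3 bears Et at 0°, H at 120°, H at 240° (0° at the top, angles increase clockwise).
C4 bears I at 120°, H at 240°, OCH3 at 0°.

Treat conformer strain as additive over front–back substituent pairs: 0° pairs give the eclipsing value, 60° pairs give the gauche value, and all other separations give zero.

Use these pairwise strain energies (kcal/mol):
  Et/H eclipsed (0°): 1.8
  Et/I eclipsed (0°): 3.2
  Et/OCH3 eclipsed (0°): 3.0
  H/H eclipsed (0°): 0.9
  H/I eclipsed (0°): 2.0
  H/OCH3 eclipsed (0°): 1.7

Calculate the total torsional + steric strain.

This conformer (eclipsed): Et(0°)/OCH3(0°) eclipsed 3.0; H(120°)/I(120°) eclipsed 2.0; H(240°)/H(240°) eclipsed 0.9 → 5.9 kcal/mol.

5.9 kcal/mol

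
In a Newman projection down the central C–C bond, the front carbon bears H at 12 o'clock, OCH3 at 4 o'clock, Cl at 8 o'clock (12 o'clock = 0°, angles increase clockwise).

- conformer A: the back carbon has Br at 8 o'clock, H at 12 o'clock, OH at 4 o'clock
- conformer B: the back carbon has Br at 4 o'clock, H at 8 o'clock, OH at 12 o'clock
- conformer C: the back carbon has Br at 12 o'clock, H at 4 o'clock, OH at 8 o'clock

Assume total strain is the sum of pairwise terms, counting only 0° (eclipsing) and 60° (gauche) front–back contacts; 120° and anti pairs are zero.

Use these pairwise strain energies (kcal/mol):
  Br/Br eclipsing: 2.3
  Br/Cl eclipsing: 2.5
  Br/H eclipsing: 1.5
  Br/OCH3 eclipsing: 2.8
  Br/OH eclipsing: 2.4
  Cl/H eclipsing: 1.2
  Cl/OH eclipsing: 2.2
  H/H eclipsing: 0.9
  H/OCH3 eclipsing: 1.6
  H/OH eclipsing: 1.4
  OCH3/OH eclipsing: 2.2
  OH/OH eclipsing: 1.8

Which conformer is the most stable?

A (eclipsed): H(0°)/H(0°) eclipsed 0.9; OCH3(120°)/OH(120°) eclipsed 2.2; Cl(240°)/Br(240°) eclipsed 2.5 → 5.6 kcal/mol.
B (eclipsed): H(0°)/OH(0°) eclipsed 1.4; OCH3(120°)/Br(120°) eclipsed 2.8; Cl(240°)/H(240°) eclipsed 1.2 → 5.4 kcal/mol.
C (eclipsed): H(0°)/Br(0°) eclipsed 1.5; OCH3(120°)/H(120°) eclipsed 1.6; Cl(240°)/OH(240°) eclipsed 2.2 → 5.3 kcal/mol.
C has the lowest total (5.3 kcal/mol).

C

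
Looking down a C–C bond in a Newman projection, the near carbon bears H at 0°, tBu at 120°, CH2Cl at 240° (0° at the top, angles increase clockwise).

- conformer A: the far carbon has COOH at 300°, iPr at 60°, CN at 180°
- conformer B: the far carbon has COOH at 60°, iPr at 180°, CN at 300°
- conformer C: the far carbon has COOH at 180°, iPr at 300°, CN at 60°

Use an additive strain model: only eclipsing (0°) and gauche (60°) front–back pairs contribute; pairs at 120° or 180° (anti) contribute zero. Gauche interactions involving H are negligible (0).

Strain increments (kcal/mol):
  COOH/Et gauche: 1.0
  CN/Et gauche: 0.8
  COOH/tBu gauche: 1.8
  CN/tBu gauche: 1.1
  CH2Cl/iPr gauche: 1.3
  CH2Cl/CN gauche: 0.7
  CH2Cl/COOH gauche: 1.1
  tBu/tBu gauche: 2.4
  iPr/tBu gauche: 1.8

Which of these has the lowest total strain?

A (staggered): tBu–iPr gauche, tBu–CN gauche, CH2Cl–COOH gauche, CH2Cl–CN gauche; 1.8 + 1.1 + 1.1 + 0.7 = 4.7 kcal/mol.
B (staggered): tBu–COOH gauche, tBu–iPr gauche, CH2Cl–iPr gauche, CH2Cl–CN gauche; 1.8 + 1.8 + 1.3 + 0.7 = 5.6 kcal/mol.
C (staggered): tBu–COOH gauche, tBu–CN gauche, CH2Cl–COOH gauche, CH2Cl–iPr gauche; 1.8 + 1.1 + 1.1 + 1.3 = 5.3 kcal/mol.
A has the lowest total (4.7 kcal/mol).

A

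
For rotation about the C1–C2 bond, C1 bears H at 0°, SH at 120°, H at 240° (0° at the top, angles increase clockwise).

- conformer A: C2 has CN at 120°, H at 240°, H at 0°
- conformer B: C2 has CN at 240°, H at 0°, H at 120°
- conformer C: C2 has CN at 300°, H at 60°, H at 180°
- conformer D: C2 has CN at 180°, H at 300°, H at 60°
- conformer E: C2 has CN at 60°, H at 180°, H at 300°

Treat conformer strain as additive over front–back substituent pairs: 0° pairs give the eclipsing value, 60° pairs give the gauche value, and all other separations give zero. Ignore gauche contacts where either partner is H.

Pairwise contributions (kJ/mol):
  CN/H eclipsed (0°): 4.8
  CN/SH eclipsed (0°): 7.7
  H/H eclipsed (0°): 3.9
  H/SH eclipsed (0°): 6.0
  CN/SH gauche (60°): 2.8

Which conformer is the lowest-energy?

C

A is eclipsed. H at 0° is eclipsed with H at 0° (3.9); SH at 120° is eclipsed with CN at 120° (7.7); H at 240° is eclipsed with H at 240° (3.9). Total 15.5 kJ/mol.
B is eclipsed. H at 0° is eclipsed with H at 0° (3.9); SH at 120° is eclipsed with H at 120° (6.0); H at 240° is eclipsed with CN at 240° (4.8). Total 14.7 kJ/mol.
C (staggered): no non-H gauche contacts → 0.0 kJ/mol.
D is staggered. SH at 120° is gauche with CN at 180° (2.8). Total 2.8 kJ/mol.
E is staggered. SH at 120° is gauche with CN at 60° (2.8). Total 2.8 kJ/mol.
C has the lowest total (0.0 kJ/mol).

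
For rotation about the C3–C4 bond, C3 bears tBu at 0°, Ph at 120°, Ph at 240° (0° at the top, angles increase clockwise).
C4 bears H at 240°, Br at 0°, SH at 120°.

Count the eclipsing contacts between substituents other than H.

2

Non-H eclipsing pairs: tBu(0°)/Br(0°); Ph(120°)/SH(120°) — 2 interactions.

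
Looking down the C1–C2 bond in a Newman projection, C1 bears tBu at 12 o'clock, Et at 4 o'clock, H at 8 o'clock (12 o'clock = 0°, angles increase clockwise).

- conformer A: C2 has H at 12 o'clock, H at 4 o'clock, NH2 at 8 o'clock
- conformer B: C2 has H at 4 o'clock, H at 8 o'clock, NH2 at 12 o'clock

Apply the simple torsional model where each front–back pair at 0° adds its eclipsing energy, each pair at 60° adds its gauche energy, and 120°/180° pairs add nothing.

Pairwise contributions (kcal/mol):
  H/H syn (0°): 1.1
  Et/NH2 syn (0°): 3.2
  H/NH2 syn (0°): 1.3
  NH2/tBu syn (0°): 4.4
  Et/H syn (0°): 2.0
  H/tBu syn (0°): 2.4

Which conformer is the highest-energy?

A (eclipsed): tBu–H eclipsed, Et–H eclipsed, H–NH2 eclipsed; 2.4 + 2.0 + 1.3 = 5.7 kcal/mol.
B (eclipsed): tBu–NH2 eclipsed, Et–H eclipsed, H–H eclipsed; 4.4 + 2.0 + 1.1 = 7.5 kcal/mol.
B has the highest total (7.5 kcal/mol).

B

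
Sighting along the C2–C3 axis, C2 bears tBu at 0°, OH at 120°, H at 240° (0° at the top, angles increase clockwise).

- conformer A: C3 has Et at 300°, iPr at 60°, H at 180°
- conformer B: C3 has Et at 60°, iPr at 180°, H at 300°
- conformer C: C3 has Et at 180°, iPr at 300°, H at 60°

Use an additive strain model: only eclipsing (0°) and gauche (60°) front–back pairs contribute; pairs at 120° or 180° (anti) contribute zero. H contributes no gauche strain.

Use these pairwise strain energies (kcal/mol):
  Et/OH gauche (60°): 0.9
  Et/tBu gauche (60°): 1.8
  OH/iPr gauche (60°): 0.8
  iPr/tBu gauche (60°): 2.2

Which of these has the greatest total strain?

A (staggered): tBu(0°)/Et(300°) gauche 1.8; tBu(0°)/iPr(60°) gauche 2.2; OH(120°)/iPr(60°) gauche 0.8 → 4.8 kcal/mol.
B (staggered): tBu(0°)/Et(60°) gauche 1.8; OH(120°)/Et(60°) gauche 0.9; OH(120°)/iPr(180°) gauche 0.8 → 3.5 kcal/mol.
C (staggered): tBu(0°)/iPr(300°) gauche 2.2; OH(120°)/Et(180°) gauche 0.9 → 3.1 kcal/mol.
A has the highest total (4.8 kcal/mol).

A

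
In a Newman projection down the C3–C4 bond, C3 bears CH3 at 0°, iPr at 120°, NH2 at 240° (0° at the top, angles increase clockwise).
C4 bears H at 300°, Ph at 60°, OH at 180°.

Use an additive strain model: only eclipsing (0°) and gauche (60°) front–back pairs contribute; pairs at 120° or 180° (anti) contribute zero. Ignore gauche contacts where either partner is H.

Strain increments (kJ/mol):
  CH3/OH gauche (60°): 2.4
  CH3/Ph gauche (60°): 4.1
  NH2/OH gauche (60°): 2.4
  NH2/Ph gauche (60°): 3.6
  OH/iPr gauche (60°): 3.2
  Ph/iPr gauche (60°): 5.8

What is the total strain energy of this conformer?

This conformer (staggered): CH3–Ph gauche, iPr–Ph gauche, iPr–OH gauche, NH2–OH gauche; 4.1 + 5.8 + 3.2 + 2.4 = 15.5 kJ/mol.

15.5 kJ/mol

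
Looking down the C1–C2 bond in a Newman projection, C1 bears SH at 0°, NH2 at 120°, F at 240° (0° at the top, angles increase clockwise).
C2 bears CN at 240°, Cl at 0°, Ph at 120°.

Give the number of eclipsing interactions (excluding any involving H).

Non-H eclipsing pairs: SH(0°)/Cl(0°); NH2(120°)/Ph(120°); F(240°)/CN(240°) — 3 interactions.

3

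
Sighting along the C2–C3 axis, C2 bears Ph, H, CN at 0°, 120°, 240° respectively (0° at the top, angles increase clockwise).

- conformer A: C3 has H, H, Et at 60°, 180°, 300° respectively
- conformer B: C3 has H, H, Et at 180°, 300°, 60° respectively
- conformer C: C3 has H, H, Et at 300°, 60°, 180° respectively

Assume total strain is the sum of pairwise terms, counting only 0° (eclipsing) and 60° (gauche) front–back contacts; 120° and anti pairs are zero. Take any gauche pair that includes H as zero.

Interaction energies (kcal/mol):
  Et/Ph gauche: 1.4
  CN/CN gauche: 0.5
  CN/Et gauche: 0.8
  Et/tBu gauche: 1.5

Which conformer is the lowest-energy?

C

A (staggered): Ph–Et gauche, CN–Et gauche; 1.4 + 0.8 = 2.2 kcal/mol.
B (staggered): Ph–Et gauche; 1.4 = 1.4 kcal/mol.
C (staggered): CN–Et gauche; 0.8 = 0.8 kcal/mol.
C has the lowest total (0.8 kcal/mol).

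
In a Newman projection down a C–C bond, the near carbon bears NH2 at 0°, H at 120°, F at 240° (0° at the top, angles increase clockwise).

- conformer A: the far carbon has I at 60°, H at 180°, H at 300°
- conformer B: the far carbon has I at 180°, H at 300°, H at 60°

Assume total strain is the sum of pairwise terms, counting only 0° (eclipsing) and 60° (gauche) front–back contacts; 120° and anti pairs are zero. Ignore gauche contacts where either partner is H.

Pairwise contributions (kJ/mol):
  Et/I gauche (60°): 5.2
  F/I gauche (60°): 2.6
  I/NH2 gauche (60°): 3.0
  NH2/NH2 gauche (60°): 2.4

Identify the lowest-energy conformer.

B

A (staggered): NH2–I gauche; 3.0 = 3.0 kJ/mol.
B (staggered): F–I gauche; 2.6 = 2.6 kJ/mol.
B has the lowest total (2.6 kJ/mol).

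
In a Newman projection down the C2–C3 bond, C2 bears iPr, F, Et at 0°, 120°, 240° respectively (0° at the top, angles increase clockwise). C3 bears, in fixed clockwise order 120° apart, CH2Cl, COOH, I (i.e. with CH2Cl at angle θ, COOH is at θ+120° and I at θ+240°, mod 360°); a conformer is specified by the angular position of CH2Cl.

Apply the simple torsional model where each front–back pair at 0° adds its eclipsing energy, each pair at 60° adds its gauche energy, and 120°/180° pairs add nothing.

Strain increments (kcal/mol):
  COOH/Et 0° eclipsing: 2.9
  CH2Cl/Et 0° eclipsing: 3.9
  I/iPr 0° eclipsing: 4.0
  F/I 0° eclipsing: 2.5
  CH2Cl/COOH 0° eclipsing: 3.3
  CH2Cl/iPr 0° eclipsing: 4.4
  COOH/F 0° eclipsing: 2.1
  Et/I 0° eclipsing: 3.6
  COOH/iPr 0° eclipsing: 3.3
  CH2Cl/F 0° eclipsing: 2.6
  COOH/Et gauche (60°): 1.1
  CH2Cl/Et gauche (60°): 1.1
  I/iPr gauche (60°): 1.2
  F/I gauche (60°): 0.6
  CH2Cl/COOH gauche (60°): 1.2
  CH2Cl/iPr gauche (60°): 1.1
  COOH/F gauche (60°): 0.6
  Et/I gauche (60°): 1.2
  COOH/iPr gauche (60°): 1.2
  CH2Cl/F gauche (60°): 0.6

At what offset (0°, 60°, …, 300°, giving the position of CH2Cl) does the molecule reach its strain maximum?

0°

CH2Cl at 0° (eclipsed): iPr(0°)/CH2Cl(0°) eclipsed 4.4; F(120°)/COOH(120°) eclipsed 2.1; Et(240°)/I(240°) eclipsed 3.6 → 10.1 kcal/mol.
CH2Cl at 60° (staggered): iPr(0°)/CH2Cl(60°) gauche 1.1; iPr(0°)/I(300°) gauche 1.2; F(120°)/CH2Cl(60°) gauche 0.6; F(120°)/COOH(180°) gauche 0.6; Et(240°)/COOH(180°) gauche 1.1; Et(240°)/I(300°) gauche 1.2 → 5.8 kcal/mol.
CH2Cl at 120° (eclipsed): iPr(0°)/I(0°) eclipsed 4.0; F(120°)/CH2Cl(120°) eclipsed 2.6; Et(240°)/COOH(240°) eclipsed 2.9 → 9.5 kcal/mol.
CH2Cl at 180° (staggered): iPr(0°)/COOH(300°) gauche 1.2; iPr(0°)/I(60°) gauche 1.2; F(120°)/CH2Cl(180°) gauche 0.6; F(120°)/I(60°) gauche 0.6; Et(240°)/CH2Cl(180°) gauche 1.1; Et(240°)/COOH(300°) gauche 1.1 → 5.8 kcal/mol.
CH2Cl at 240° (eclipsed): iPr(0°)/COOH(0°) eclipsed 3.3; F(120°)/I(120°) eclipsed 2.5; Et(240°)/CH2Cl(240°) eclipsed 3.9 → 9.7 kcal/mol.
CH2Cl at 300° (staggered): iPr(0°)/CH2Cl(300°) gauche 1.1; iPr(0°)/COOH(60°) gauche 1.2; F(120°)/COOH(60°) gauche 0.6; F(120°)/I(180°) gauche 0.6; Et(240°)/CH2Cl(300°) gauche 1.1; Et(240°)/I(180°) gauche 1.2 → 5.8 kcal/mol.
The maximum (10.1 kcal/mol) occurs with CH2Cl at 0°.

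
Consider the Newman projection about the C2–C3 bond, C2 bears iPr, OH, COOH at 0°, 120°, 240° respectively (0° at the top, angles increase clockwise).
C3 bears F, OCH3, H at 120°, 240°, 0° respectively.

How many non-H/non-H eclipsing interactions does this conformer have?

2

Non-H eclipsing pairs: OH(120°)/F(120°); COOH(240°)/OCH3(240°) — 2 interactions.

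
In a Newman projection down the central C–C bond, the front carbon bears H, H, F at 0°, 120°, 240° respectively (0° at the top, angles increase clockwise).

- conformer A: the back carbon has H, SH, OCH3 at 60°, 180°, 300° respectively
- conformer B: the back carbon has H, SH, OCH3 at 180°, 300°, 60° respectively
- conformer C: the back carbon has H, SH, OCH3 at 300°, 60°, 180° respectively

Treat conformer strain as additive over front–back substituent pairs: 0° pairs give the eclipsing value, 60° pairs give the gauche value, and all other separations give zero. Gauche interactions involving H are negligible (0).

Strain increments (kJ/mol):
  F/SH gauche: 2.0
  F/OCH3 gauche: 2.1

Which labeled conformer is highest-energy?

A

A (staggered): F–SH gauche, F–OCH3 gauche; 2.0 + 2.1 = 4.1 kJ/mol.
B (staggered): F–SH gauche; 2.0 = 2.0 kJ/mol.
C (staggered): F–OCH3 gauche; 2.1 = 2.1 kJ/mol.
A has the highest total (4.1 kJ/mol).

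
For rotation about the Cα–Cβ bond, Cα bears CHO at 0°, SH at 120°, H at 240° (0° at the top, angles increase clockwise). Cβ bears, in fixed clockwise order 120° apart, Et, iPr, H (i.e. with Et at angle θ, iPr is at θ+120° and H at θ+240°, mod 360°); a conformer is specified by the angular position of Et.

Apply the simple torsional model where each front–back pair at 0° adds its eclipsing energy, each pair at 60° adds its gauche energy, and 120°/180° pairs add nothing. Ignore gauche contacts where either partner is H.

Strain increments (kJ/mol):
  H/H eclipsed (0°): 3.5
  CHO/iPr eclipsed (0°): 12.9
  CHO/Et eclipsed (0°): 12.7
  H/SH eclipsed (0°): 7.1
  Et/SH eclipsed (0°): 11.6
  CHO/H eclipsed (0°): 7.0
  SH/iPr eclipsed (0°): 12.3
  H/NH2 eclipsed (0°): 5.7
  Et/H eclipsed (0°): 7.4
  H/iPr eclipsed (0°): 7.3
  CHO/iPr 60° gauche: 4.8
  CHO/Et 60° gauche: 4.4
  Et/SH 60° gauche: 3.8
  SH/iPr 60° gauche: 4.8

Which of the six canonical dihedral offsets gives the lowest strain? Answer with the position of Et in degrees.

Et at 0° (eclipsed): CHO–Et eclipsed, SH–iPr eclipsed, H–H eclipsed; 12.7 + 12.3 + 3.5 = 28.5 kJ/mol.
Et at 60° (staggered): CHO–Et gauche, SH–Et gauche, SH–iPr gauche; 4.4 + 3.8 + 4.8 = 13.0 kJ/mol.
Et at 120° (eclipsed): CHO–H eclipsed, SH–Et eclipsed, H–iPr eclipsed; 7.0 + 11.6 + 7.3 = 25.9 kJ/mol.
Et at 180° (staggered): CHO–iPr gauche, SH–Et gauche; 4.8 + 3.8 = 8.6 kJ/mol.
Et at 240° (eclipsed): CHO–iPr eclipsed, SH–H eclipsed, H–Et eclipsed; 12.9 + 7.1 + 7.4 = 27.4 kJ/mol.
Et at 300° (staggered): CHO–Et gauche, CHO–iPr gauche, SH–iPr gauche; 4.4 + 4.8 + 4.8 = 14.0 kJ/mol.
The minimum (8.6 kJ/mol) occurs with Et at 180°.

180°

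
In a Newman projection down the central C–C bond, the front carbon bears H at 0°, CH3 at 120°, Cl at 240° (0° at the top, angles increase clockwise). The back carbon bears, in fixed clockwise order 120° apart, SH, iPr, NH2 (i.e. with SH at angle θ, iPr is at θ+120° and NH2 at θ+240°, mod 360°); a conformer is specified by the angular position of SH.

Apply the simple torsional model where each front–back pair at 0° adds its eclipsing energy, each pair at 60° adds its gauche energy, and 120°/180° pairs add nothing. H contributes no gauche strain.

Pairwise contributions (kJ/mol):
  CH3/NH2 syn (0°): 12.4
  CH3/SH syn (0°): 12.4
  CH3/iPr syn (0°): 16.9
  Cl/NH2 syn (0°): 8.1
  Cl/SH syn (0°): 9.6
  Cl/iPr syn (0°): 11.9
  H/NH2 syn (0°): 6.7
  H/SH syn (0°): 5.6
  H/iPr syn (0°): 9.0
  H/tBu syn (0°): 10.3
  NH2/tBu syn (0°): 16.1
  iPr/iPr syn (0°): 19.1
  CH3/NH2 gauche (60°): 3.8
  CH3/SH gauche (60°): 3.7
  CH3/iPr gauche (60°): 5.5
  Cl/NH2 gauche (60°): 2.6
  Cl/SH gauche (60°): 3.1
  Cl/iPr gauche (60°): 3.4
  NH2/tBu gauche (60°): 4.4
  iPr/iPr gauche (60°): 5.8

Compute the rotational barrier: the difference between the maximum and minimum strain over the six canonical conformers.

SH at 0° (eclipsed): H–SH eclipsed, CH3–iPr eclipsed, Cl–NH2 eclipsed; 5.6 + 16.9 + 8.1 = 30.6 kJ/mol.
SH at 60° (staggered): CH3–SH gauche, CH3–iPr gauche, Cl–iPr gauche, Cl–NH2 gauche; 3.7 + 5.5 + 3.4 + 2.6 = 15.2 kJ/mol.
SH at 120° (eclipsed): H–NH2 eclipsed, CH3–SH eclipsed, Cl–iPr eclipsed; 6.7 + 12.4 + 11.9 = 31.0 kJ/mol.
SH at 180° (staggered): CH3–SH gauche, CH3–NH2 gauche, Cl–SH gauche, Cl–iPr gauche; 3.7 + 3.8 + 3.1 + 3.4 = 14.0 kJ/mol.
SH at 240° (eclipsed): H–iPr eclipsed, CH3–NH2 eclipsed, Cl–SH eclipsed; 9.0 + 12.4 + 9.6 = 31.0 kJ/mol.
SH at 300° (staggered): CH3–iPr gauche, CH3–NH2 gauche, Cl–SH gauche, Cl–NH2 gauche; 5.5 + 3.8 + 3.1 + 2.6 = 15.0 kJ/mol.
Max at 120° (31.0 kJ/mol), min at 180° (14.0 kJ/mol); barrier = 17.0 kJ/mol.

17.0 kJ/mol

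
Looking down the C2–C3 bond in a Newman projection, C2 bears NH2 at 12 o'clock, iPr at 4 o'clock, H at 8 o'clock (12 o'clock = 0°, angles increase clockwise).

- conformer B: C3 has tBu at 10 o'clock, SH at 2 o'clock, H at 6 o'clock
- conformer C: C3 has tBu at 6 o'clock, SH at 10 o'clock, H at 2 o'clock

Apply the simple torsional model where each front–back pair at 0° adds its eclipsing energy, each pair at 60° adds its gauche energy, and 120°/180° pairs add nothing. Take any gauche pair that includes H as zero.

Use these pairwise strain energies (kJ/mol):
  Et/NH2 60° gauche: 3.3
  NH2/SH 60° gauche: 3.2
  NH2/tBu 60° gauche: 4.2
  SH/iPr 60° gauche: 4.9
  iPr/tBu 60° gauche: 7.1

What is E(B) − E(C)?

+2.0 kJ/mol

B (staggered): NH2–tBu gauche, NH2–SH gauche, iPr–SH gauche; 4.2 + 3.2 + 4.9 = 12.3 kJ/mol.
C (staggered): NH2–SH gauche, iPr–tBu gauche; 3.2 + 7.1 = 10.3 kJ/mol.
E(B) − E(C) = 12.3 − 10.3 = +2.0 kJ/mol.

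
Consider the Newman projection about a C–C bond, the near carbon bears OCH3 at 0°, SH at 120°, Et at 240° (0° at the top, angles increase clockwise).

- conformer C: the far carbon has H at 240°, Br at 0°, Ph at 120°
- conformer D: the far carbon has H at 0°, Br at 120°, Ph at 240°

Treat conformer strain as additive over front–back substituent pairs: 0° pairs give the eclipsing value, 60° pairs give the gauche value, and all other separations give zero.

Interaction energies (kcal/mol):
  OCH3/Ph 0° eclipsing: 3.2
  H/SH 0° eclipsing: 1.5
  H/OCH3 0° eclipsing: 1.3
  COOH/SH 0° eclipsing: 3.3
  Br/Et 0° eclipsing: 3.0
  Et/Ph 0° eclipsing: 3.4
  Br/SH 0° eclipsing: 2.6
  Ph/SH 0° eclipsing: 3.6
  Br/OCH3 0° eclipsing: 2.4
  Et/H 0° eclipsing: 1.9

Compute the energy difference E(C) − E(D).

C (eclipsed): OCH3(0°)/Br(0°) eclipsed 2.4; SH(120°)/Ph(120°) eclipsed 3.6; Et(240°)/H(240°) eclipsed 1.9 → 7.9 kcal/mol.
D (eclipsed): OCH3(0°)/H(0°) eclipsed 1.3; SH(120°)/Br(120°) eclipsed 2.6; Et(240°)/Ph(240°) eclipsed 3.4 → 7.3 kcal/mol.
E(C) − E(D) = 7.9 − 7.3 = +0.6 kcal/mol.

+0.6 kcal/mol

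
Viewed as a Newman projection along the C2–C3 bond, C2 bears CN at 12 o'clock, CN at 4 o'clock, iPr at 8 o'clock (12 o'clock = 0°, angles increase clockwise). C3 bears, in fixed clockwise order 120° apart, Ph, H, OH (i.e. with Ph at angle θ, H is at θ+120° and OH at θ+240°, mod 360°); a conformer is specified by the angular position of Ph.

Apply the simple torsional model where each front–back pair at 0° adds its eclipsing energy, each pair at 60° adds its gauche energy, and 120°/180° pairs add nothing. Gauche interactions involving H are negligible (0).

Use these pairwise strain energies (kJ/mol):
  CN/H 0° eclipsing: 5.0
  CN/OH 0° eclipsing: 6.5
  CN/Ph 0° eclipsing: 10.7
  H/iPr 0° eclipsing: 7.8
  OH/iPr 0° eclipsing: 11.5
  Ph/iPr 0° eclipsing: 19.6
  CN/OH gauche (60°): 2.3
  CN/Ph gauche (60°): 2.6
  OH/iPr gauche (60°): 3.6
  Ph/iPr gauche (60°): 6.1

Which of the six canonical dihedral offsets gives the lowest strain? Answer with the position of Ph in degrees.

Ph at 0° (eclipsed): CN(0°)/Ph(0°) eclipsed 10.7; CN(120°)/H(120°) eclipsed 5.0; iPr(240°)/OH(240°) eclipsed 11.5 → 27.2 kJ/mol.
Ph at 60° (staggered): CN(0°)/Ph(60°) gauche 2.6; CN(0°)/OH(300°) gauche 2.3; CN(120°)/Ph(60°) gauche 2.6; iPr(240°)/OH(300°) gauche 3.6 → 11.1 kJ/mol.
Ph at 120° (eclipsed): CN(0°)/OH(0°) eclipsed 6.5; CN(120°)/Ph(120°) eclipsed 10.7; iPr(240°)/H(240°) eclipsed 7.8 → 25.0 kJ/mol.
Ph at 180° (staggered): CN(0°)/OH(60°) gauche 2.3; CN(120°)/Ph(180°) gauche 2.6; CN(120°)/OH(60°) gauche 2.3; iPr(240°)/Ph(180°) gauche 6.1 → 13.3 kJ/mol.
Ph at 240° (eclipsed): CN(0°)/H(0°) eclipsed 5.0; CN(120°)/OH(120°) eclipsed 6.5; iPr(240°)/Ph(240°) eclipsed 19.6 → 31.1 kJ/mol.
Ph at 300° (staggered): CN(0°)/Ph(300°) gauche 2.6; CN(120°)/OH(180°) gauche 2.3; iPr(240°)/Ph(300°) gauche 6.1; iPr(240°)/OH(180°) gauche 3.6 → 14.6 kJ/mol.
The minimum (11.1 kJ/mol) occurs with Ph at 60°.

60°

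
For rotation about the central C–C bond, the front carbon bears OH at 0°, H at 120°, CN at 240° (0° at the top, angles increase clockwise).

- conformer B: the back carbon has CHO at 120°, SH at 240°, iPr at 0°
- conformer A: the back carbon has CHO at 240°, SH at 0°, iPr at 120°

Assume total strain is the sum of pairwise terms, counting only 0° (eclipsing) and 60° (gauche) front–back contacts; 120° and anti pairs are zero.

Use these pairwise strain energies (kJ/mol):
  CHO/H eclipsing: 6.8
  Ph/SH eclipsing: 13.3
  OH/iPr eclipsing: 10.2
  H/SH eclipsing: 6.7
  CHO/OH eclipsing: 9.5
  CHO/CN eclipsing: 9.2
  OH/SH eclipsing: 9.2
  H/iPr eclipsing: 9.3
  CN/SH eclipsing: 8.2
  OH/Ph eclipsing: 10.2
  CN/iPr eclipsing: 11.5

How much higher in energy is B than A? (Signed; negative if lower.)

-2.5 kJ/mol

B (eclipsed): OH–iPr eclipsed, H–CHO eclipsed, CN–SH eclipsed; 10.2 + 6.8 + 8.2 = 25.2 kJ/mol.
A (eclipsed): OH–SH eclipsed, H–iPr eclipsed, CN–CHO eclipsed; 9.2 + 9.3 + 9.2 = 27.7 kJ/mol.
E(B) − E(A) = 25.2 − 27.7 = -2.5 kJ/mol.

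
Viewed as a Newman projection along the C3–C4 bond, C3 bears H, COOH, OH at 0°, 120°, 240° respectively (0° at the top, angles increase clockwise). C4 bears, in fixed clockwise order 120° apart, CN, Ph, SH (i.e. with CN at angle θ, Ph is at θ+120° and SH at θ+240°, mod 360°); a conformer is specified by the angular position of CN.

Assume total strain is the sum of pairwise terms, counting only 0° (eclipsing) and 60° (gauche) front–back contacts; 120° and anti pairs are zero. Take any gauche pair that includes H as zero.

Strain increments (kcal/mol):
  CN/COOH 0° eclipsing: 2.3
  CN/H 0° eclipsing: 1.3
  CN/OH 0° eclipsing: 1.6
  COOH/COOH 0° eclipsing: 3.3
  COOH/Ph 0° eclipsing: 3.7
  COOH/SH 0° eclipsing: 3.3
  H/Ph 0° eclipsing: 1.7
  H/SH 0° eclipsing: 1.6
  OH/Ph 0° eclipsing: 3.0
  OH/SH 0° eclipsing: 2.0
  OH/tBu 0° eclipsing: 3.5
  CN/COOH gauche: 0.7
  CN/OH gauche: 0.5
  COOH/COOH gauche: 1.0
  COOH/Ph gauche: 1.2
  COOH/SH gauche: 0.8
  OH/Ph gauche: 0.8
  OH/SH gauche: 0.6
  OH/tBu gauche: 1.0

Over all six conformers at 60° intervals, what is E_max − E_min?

CN at 0° is eclipsed. H at 0° is eclipsed with CN at 0° (1.3); COOH at 120° is eclipsed with Ph at 120° (3.7); OH at 240° is eclipsed with SH at 240° (2.0). Total 7.0 kcal/mol.
CN at 60° is staggered. COOH at 120° is gauche with CN at 60° (0.7); COOH at 120° is gauche with Ph at 180° (1.2); OH at 240° is gauche with Ph at 180° (0.8); OH at 240° is gauche with SH at 300° (0.6). Total 3.3 kcal/mol.
CN at 120° is eclipsed. H at 0° is eclipsed with SH at 0° (1.6); COOH at 120° is eclipsed with CN at 120° (2.3); OH at 240° is eclipsed with Ph at 240° (3.0). Total 6.9 kcal/mol.
CN at 180° is staggered. COOH at 120° is gauche with CN at 180° (0.7); COOH at 120° is gauche with SH at 60° (0.8); OH at 240° is gauche with CN at 180° (0.5); OH at 240° is gauche with Ph at 300° (0.8). Total 2.8 kcal/mol.
CN at 240° is eclipsed. H at 0° is eclipsed with Ph at 0° (1.7); COOH at 120° is eclipsed with SH at 120° (3.3); OH at 240° is eclipsed with CN at 240° (1.6). Total 6.6 kcal/mol.
CN at 300° is staggered. COOH at 120° is gauche with Ph at 60° (1.2); COOH at 120° is gauche with SH at 180° (0.8); OH at 240° is gauche with CN at 300° (0.5); OH at 240° is gauche with SH at 180° (0.6). Total 3.1 kcal/mol.
Max at 0° (7.0 kcal/mol), min at 180° (2.8 kcal/mol); barrier = 4.2 kcal/mol.

4.2 kcal/mol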